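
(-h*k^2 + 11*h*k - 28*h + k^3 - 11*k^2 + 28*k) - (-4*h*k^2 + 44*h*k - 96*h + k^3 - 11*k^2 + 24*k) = 3*h*k^2 - 33*h*k + 68*h + 4*k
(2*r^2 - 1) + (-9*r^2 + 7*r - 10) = -7*r^2 + 7*r - 11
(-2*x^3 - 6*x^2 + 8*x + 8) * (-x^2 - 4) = 2*x^5 + 6*x^4 + 16*x^2 - 32*x - 32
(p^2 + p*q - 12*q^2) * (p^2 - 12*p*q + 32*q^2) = p^4 - 11*p^3*q + 8*p^2*q^2 + 176*p*q^3 - 384*q^4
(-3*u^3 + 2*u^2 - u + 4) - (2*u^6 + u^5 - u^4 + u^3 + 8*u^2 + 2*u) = -2*u^6 - u^5 + u^4 - 4*u^3 - 6*u^2 - 3*u + 4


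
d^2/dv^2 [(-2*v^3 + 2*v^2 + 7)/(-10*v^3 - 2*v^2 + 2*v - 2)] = 2*(-30*v^6 + 15*v^5 - 570*v^4 - 106*v^3 + 42*v^2 + 66*v - 1)/(125*v^9 + 75*v^8 - 60*v^7 + 46*v^6 + 42*v^5 - 24*v^4 + 8*v^3 + 6*v^2 - 3*v + 1)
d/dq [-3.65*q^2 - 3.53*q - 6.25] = -7.3*q - 3.53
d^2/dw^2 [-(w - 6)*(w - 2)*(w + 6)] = 4 - 6*w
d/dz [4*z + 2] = 4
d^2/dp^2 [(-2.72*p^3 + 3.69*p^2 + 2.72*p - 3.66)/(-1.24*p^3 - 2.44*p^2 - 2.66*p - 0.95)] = (-1.4210854715202e-14*p^7 - 27.806752*p^6 - 78.92352*p^5 + 52.7302560000001*p^4 + 297.370824*p^3 + 334.185*p^2 + 169.218864*p + 41.912062)/(1.906624*p^9 + 11.255232*p^8 + 34.41744*p^7 + 67.19752*p^6 + 91.07688*p^5 + 87.562032*p^4 + 59.173676*p^3 + 26.77176*p^2 + 7.20195*p + 0.857375)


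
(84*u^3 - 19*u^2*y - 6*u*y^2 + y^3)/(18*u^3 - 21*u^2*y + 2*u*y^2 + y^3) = (-28*u^2 - 3*u*y + y^2)/(-6*u^2 + 5*u*y + y^2)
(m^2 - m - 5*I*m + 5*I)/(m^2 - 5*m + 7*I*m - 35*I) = (m^2 - m - 5*I*m + 5*I)/(m^2 - 5*m + 7*I*m - 35*I)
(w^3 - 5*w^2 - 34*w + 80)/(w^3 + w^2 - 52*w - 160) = (w - 2)/(w + 4)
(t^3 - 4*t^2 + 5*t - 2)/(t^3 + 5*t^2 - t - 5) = (t^2 - 3*t + 2)/(t^2 + 6*t + 5)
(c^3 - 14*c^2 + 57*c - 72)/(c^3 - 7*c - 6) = (c^2 - 11*c + 24)/(c^2 + 3*c + 2)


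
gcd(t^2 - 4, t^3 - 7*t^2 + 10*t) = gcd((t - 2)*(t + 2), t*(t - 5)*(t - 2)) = t - 2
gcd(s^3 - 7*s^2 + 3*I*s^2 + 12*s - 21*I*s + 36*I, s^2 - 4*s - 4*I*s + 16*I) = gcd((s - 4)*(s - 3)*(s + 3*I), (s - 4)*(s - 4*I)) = s - 4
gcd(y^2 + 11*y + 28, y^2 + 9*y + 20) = y + 4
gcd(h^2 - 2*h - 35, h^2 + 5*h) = h + 5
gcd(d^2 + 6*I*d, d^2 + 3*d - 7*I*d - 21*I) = 1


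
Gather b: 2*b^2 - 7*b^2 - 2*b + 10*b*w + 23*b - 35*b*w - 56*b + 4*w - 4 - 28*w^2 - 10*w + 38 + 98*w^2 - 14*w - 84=-5*b^2 + b*(-25*w - 35) + 70*w^2 - 20*w - 50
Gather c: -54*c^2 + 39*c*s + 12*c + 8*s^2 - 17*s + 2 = -54*c^2 + c*(39*s + 12) + 8*s^2 - 17*s + 2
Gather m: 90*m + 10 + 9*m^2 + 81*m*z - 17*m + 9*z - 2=9*m^2 + m*(81*z + 73) + 9*z + 8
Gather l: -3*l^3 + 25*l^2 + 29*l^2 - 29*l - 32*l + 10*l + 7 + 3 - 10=-3*l^3 + 54*l^2 - 51*l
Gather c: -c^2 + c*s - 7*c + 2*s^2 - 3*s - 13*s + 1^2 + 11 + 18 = -c^2 + c*(s - 7) + 2*s^2 - 16*s + 30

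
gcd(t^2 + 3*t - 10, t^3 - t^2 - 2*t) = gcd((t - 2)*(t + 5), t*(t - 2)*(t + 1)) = t - 2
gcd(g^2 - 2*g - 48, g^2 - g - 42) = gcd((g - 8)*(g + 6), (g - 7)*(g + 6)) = g + 6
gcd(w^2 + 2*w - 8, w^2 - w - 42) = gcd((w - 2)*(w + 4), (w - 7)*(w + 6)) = 1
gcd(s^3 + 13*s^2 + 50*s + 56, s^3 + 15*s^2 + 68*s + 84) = s^2 + 9*s + 14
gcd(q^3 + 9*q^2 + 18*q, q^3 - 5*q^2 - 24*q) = q^2 + 3*q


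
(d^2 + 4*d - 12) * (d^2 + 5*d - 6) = d^4 + 9*d^3 + 2*d^2 - 84*d + 72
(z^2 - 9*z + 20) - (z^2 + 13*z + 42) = -22*z - 22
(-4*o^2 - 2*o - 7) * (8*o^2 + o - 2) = -32*o^4 - 20*o^3 - 50*o^2 - 3*o + 14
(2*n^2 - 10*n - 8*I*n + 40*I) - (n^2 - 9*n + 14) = n^2 - n - 8*I*n - 14 + 40*I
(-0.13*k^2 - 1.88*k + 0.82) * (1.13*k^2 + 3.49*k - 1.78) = -0.1469*k^4 - 2.5781*k^3 - 5.4032*k^2 + 6.2082*k - 1.4596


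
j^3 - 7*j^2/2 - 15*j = j*(j - 6)*(j + 5/2)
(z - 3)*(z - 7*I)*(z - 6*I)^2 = z^4 - 3*z^3 - 19*I*z^3 - 120*z^2 + 57*I*z^2 + 360*z + 252*I*z - 756*I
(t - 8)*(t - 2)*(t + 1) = t^3 - 9*t^2 + 6*t + 16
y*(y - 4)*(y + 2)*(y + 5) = y^4 + 3*y^3 - 18*y^2 - 40*y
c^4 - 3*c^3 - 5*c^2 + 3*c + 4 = (c - 4)*(c - 1)*(c + 1)^2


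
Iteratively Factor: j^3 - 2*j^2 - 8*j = (j + 2)*(j^2 - 4*j) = j*(j + 2)*(j - 4)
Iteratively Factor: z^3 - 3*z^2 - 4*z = (z - 4)*(z^2 + z) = z*(z - 4)*(z + 1)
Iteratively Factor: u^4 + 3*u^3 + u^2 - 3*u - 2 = (u + 1)*(u^3 + 2*u^2 - u - 2) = (u + 1)^2*(u^2 + u - 2) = (u + 1)^2*(u + 2)*(u - 1)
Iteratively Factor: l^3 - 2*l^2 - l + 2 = (l + 1)*(l^2 - 3*l + 2) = (l - 2)*(l + 1)*(l - 1)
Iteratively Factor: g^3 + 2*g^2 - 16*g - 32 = (g + 2)*(g^2 - 16) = (g - 4)*(g + 2)*(g + 4)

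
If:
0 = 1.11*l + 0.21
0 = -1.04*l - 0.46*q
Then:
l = -0.19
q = 0.43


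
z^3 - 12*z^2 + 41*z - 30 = (z - 6)*(z - 5)*(z - 1)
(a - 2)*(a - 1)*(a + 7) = a^3 + 4*a^2 - 19*a + 14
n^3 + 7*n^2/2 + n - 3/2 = (n - 1/2)*(n + 1)*(n + 3)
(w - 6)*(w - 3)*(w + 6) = w^3 - 3*w^2 - 36*w + 108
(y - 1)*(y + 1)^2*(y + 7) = y^4 + 8*y^3 + 6*y^2 - 8*y - 7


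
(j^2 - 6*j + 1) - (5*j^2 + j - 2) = -4*j^2 - 7*j + 3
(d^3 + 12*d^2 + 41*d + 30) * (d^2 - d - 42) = d^5 + 11*d^4 - 13*d^3 - 515*d^2 - 1752*d - 1260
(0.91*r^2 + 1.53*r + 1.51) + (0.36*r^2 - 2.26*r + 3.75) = 1.27*r^2 - 0.73*r + 5.26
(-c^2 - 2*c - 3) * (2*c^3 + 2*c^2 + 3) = -2*c^5 - 6*c^4 - 10*c^3 - 9*c^2 - 6*c - 9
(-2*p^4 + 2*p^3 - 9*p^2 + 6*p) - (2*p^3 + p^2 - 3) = -2*p^4 - 10*p^2 + 6*p + 3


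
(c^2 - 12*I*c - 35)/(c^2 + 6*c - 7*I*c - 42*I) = (c - 5*I)/(c + 6)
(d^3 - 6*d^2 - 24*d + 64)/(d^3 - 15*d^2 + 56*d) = (d^2 + 2*d - 8)/(d*(d - 7))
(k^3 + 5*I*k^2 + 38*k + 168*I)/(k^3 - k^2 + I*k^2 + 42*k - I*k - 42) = (k + 4*I)/(k - 1)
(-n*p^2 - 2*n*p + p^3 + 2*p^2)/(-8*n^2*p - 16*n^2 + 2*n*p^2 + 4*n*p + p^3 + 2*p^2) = p*(-n + p)/(-8*n^2 + 2*n*p + p^2)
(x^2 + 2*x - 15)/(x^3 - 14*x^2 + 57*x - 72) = (x + 5)/(x^2 - 11*x + 24)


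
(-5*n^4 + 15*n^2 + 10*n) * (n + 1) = -5*n^5 - 5*n^4 + 15*n^3 + 25*n^2 + 10*n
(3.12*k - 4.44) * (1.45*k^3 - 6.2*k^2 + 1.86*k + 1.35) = 4.524*k^4 - 25.782*k^3 + 33.3312*k^2 - 4.0464*k - 5.994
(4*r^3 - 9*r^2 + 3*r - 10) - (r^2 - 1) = 4*r^3 - 10*r^2 + 3*r - 9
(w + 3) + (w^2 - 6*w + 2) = w^2 - 5*w + 5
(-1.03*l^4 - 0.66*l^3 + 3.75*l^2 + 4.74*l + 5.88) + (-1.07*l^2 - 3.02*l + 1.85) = -1.03*l^4 - 0.66*l^3 + 2.68*l^2 + 1.72*l + 7.73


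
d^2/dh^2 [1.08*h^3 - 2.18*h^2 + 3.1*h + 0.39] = 6.48*h - 4.36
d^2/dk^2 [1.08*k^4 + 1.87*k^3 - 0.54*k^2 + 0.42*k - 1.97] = 12.96*k^2 + 11.22*k - 1.08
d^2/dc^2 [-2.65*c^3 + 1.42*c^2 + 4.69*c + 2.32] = 2.84 - 15.9*c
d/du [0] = 0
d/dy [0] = 0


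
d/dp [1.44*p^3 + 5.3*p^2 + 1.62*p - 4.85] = 4.32*p^2 + 10.6*p + 1.62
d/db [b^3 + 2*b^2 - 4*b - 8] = 3*b^2 + 4*b - 4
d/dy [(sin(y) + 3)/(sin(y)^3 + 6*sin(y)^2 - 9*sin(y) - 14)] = (-2*sin(y)^3 - 15*sin(y)^2 - 36*sin(y) + 13)*cos(y)/(sin(y)^3 + 6*sin(y)^2 - 9*sin(y) - 14)^2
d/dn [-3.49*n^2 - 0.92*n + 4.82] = -6.98*n - 0.92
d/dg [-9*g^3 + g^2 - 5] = g*(2 - 27*g)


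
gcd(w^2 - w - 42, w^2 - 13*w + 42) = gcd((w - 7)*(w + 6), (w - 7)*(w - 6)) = w - 7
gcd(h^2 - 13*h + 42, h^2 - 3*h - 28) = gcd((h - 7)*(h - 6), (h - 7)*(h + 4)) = h - 7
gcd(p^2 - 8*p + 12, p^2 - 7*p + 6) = p - 6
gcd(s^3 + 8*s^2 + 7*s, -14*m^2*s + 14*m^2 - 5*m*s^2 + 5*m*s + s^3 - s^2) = 1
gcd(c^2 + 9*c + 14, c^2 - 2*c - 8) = c + 2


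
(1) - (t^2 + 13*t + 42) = -t^2 - 13*t - 41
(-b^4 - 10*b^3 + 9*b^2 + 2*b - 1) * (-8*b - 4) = 8*b^5 + 84*b^4 - 32*b^3 - 52*b^2 + 4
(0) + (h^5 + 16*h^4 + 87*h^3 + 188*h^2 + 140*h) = h^5 + 16*h^4 + 87*h^3 + 188*h^2 + 140*h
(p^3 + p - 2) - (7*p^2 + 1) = p^3 - 7*p^2 + p - 3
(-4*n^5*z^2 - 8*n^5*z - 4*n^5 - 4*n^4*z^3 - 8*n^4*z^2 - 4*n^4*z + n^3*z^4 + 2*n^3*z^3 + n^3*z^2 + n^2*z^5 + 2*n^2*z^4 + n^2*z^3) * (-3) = 12*n^5*z^2 + 24*n^5*z + 12*n^5 + 12*n^4*z^3 + 24*n^4*z^2 + 12*n^4*z - 3*n^3*z^4 - 6*n^3*z^3 - 3*n^3*z^2 - 3*n^2*z^5 - 6*n^2*z^4 - 3*n^2*z^3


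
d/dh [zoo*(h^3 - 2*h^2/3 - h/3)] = zoo*(h^2 + h + 1)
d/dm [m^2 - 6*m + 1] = 2*m - 6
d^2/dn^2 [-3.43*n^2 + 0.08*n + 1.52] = -6.86000000000000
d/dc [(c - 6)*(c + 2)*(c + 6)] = 3*c^2 + 4*c - 36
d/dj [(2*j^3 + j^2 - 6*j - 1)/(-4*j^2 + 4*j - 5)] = 2*(-4*j^4 + 8*j^3 - 25*j^2 - 9*j + 17)/(16*j^4 - 32*j^3 + 56*j^2 - 40*j + 25)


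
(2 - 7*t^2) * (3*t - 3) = -21*t^3 + 21*t^2 + 6*t - 6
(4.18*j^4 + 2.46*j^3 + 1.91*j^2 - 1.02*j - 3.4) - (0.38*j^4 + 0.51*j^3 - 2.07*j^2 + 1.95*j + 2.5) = 3.8*j^4 + 1.95*j^3 + 3.98*j^2 - 2.97*j - 5.9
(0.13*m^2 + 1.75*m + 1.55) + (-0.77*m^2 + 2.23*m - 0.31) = -0.64*m^2 + 3.98*m + 1.24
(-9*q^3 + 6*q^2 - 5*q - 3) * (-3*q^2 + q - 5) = 27*q^5 - 27*q^4 + 66*q^3 - 26*q^2 + 22*q + 15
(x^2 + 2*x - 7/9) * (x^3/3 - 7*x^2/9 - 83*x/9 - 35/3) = x^5/3 - x^4/9 - 298*x^3/27 - 2390*x^2/81 - 1309*x/81 + 245/27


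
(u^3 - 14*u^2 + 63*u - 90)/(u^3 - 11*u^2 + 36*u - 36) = (u - 5)/(u - 2)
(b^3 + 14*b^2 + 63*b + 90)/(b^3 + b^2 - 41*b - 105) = (b + 6)/(b - 7)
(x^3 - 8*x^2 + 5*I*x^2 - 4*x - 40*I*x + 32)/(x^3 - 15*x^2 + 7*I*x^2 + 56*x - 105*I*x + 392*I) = (x^2 + 5*I*x - 4)/(x^2 + 7*x*(-1 + I) - 49*I)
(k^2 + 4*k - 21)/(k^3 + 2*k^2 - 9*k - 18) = (k + 7)/(k^2 + 5*k + 6)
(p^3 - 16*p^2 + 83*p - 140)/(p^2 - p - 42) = (p^2 - 9*p + 20)/(p + 6)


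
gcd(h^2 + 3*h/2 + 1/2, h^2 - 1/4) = h + 1/2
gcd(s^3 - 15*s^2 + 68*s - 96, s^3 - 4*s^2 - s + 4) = s - 4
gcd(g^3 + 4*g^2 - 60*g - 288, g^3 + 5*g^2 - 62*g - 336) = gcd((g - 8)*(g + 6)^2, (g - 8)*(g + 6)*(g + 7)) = g^2 - 2*g - 48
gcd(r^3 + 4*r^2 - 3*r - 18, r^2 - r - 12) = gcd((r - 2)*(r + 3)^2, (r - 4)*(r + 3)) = r + 3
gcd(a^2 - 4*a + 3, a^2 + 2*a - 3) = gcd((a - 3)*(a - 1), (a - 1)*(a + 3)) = a - 1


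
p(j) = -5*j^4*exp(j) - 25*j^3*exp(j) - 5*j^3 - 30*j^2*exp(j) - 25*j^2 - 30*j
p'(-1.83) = 7.72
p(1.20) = -401.92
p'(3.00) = -55449.80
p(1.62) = -1244.41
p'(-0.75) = 0.64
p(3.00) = -27565.47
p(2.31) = -6415.90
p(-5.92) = 333.43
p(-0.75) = 6.81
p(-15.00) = 11699.95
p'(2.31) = -14288.91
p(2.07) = -3717.08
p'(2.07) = -8638.14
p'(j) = -5*j^4*exp(j) - 45*j^3*exp(j) - 105*j^2*exp(j) - 15*j^2 - 60*j*exp(j) - 50*j - 30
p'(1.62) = -3174.73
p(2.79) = -17961.03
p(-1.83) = 1.29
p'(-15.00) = -2655.04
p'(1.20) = -1145.25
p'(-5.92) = -260.04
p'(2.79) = -37162.53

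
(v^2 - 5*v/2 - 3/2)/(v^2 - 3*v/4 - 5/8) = 4*(v - 3)/(4*v - 5)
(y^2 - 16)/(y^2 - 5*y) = (y^2 - 16)/(y*(y - 5))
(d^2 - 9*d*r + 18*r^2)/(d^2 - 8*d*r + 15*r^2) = (-d + 6*r)/(-d + 5*r)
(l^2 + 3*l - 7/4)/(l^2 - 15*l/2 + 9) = (4*l^2 + 12*l - 7)/(2*(2*l^2 - 15*l + 18))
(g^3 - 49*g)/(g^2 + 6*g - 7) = g*(g - 7)/(g - 1)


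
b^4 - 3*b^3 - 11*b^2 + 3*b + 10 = (b - 5)*(b - 1)*(b + 1)*(b + 2)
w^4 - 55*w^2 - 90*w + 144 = (w - 8)*(w - 1)*(w + 3)*(w + 6)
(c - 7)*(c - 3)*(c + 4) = c^3 - 6*c^2 - 19*c + 84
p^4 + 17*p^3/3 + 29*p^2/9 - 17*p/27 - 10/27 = (p - 1/3)*(p + 1/3)*(p + 2/3)*(p + 5)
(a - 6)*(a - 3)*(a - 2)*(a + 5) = a^4 - 6*a^3 - 19*a^2 + 144*a - 180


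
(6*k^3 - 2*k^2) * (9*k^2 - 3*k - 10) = 54*k^5 - 36*k^4 - 54*k^3 + 20*k^2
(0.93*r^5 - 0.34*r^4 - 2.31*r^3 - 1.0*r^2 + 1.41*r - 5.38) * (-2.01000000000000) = -1.8693*r^5 + 0.6834*r^4 + 4.6431*r^3 + 2.01*r^2 - 2.8341*r + 10.8138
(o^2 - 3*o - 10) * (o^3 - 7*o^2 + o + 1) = o^5 - 10*o^4 + 12*o^3 + 68*o^2 - 13*o - 10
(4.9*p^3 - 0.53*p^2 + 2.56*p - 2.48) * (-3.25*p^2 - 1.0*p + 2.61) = -15.925*p^5 - 3.1775*p^4 + 4.999*p^3 + 4.1167*p^2 + 9.1616*p - 6.4728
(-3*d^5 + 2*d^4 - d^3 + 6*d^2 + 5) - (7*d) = -3*d^5 + 2*d^4 - d^3 + 6*d^2 - 7*d + 5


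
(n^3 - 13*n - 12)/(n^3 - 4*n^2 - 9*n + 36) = (n + 1)/(n - 3)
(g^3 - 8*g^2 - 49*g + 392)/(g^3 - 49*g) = (g - 8)/g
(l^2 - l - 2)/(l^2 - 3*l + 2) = (l + 1)/(l - 1)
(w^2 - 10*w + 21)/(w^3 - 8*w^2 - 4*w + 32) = (w^2 - 10*w + 21)/(w^3 - 8*w^2 - 4*w + 32)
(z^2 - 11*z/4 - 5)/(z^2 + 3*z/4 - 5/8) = 2*(z - 4)/(2*z - 1)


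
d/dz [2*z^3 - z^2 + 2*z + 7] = 6*z^2 - 2*z + 2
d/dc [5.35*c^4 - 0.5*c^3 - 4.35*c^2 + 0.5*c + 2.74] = 21.4*c^3 - 1.5*c^2 - 8.7*c + 0.5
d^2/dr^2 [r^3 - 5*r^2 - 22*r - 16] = 6*r - 10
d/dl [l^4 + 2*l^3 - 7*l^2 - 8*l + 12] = 4*l^3 + 6*l^2 - 14*l - 8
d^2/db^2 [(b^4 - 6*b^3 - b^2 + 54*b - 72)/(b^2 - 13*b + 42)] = 2*(b^6 - 39*b^5 + 633*b^4 - 5089*b^3 + 20322*b^2 - 35748*b + 18576)/(b^6 - 39*b^5 + 633*b^4 - 5473*b^3 + 26586*b^2 - 68796*b + 74088)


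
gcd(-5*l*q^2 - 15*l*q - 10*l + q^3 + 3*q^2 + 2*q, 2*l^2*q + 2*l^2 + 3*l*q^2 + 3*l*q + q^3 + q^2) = q + 1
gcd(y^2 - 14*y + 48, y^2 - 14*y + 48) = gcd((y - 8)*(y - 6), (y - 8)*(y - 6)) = y^2 - 14*y + 48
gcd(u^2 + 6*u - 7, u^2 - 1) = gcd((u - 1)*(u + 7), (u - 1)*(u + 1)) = u - 1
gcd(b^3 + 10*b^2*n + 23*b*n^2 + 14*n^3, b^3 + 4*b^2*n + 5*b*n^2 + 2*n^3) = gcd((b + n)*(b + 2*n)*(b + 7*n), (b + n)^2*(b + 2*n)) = b^2 + 3*b*n + 2*n^2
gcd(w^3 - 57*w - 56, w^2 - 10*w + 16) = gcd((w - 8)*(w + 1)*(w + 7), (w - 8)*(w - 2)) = w - 8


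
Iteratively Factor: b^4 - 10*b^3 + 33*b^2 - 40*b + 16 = (b - 1)*(b^3 - 9*b^2 + 24*b - 16) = (b - 4)*(b - 1)*(b^2 - 5*b + 4) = (b - 4)*(b - 1)^2*(b - 4)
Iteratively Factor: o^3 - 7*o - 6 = (o + 1)*(o^2 - o - 6) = (o + 1)*(o + 2)*(o - 3)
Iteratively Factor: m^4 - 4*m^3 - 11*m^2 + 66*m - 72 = (m - 2)*(m^3 - 2*m^2 - 15*m + 36) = (m - 3)*(m - 2)*(m^2 + m - 12) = (m - 3)^2*(m - 2)*(m + 4)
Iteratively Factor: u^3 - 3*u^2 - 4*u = (u - 4)*(u^2 + u) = (u - 4)*(u + 1)*(u)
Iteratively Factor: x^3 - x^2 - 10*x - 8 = (x + 2)*(x^2 - 3*x - 4) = (x - 4)*(x + 2)*(x + 1)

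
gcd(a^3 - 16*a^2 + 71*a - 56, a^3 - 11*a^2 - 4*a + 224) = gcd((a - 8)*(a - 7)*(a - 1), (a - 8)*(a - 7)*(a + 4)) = a^2 - 15*a + 56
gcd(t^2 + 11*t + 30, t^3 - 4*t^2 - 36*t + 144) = t + 6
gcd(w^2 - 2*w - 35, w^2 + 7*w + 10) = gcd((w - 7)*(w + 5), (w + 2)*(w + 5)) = w + 5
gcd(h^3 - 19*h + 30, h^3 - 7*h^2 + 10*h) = h - 2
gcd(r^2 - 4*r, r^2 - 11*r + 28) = r - 4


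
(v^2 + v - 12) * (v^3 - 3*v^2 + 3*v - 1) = v^5 - 2*v^4 - 12*v^3 + 38*v^2 - 37*v + 12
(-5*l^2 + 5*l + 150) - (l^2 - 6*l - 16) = -6*l^2 + 11*l + 166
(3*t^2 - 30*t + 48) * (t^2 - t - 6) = 3*t^4 - 33*t^3 + 60*t^2 + 132*t - 288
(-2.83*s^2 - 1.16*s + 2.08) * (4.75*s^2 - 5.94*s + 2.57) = -13.4425*s^4 + 11.3002*s^3 + 9.4973*s^2 - 15.3364*s + 5.3456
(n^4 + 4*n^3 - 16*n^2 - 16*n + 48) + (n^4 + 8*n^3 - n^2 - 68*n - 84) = 2*n^4 + 12*n^3 - 17*n^2 - 84*n - 36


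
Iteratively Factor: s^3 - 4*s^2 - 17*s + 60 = (s - 5)*(s^2 + s - 12) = (s - 5)*(s - 3)*(s + 4)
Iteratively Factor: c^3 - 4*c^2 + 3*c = (c)*(c^2 - 4*c + 3) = c*(c - 1)*(c - 3)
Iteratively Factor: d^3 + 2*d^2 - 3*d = (d - 1)*(d^2 + 3*d) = (d - 1)*(d + 3)*(d)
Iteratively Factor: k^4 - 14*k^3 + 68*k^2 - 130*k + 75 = (k - 5)*(k^3 - 9*k^2 + 23*k - 15) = (k - 5)*(k - 3)*(k^2 - 6*k + 5) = (k - 5)^2*(k - 3)*(k - 1)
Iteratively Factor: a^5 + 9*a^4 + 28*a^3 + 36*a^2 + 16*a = (a)*(a^4 + 9*a^3 + 28*a^2 + 36*a + 16) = a*(a + 1)*(a^3 + 8*a^2 + 20*a + 16) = a*(a + 1)*(a + 2)*(a^2 + 6*a + 8) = a*(a + 1)*(a + 2)^2*(a + 4)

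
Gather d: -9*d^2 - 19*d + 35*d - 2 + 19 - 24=-9*d^2 + 16*d - 7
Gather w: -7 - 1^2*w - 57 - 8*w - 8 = -9*w - 72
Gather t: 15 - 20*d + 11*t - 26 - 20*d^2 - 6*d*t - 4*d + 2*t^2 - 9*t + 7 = -20*d^2 - 24*d + 2*t^2 + t*(2 - 6*d) - 4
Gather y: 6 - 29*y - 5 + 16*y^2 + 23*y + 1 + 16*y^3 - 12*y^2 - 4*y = 16*y^3 + 4*y^2 - 10*y + 2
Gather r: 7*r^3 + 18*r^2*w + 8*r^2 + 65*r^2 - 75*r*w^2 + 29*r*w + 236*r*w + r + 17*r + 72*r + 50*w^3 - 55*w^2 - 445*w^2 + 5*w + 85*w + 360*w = 7*r^3 + r^2*(18*w + 73) + r*(-75*w^2 + 265*w + 90) + 50*w^3 - 500*w^2 + 450*w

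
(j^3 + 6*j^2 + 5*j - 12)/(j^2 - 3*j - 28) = (j^2 + 2*j - 3)/(j - 7)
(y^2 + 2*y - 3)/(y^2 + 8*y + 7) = (y^2 + 2*y - 3)/(y^2 + 8*y + 7)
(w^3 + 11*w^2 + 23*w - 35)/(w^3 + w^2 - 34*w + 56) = (w^2 + 4*w - 5)/(w^2 - 6*w + 8)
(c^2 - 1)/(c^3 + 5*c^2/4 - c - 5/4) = 4/(4*c + 5)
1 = 1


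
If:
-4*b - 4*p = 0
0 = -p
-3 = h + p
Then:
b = 0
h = -3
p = 0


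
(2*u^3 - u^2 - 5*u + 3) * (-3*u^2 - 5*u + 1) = -6*u^5 - 7*u^4 + 22*u^3 + 15*u^2 - 20*u + 3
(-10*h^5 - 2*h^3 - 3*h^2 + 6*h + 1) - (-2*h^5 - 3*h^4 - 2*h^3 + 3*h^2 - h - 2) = -8*h^5 + 3*h^4 - 6*h^2 + 7*h + 3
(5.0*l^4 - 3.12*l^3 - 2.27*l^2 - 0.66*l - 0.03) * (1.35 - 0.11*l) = -0.55*l^5 + 7.0932*l^4 - 3.9623*l^3 - 2.9919*l^2 - 0.8877*l - 0.0405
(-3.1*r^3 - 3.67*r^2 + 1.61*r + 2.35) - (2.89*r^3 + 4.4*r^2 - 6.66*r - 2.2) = -5.99*r^3 - 8.07*r^2 + 8.27*r + 4.55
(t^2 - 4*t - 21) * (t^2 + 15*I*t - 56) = t^4 - 4*t^3 + 15*I*t^3 - 77*t^2 - 60*I*t^2 + 224*t - 315*I*t + 1176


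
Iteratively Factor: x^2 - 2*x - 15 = (x + 3)*(x - 5)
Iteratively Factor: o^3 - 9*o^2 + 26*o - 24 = (o - 2)*(o^2 - 7*o + 12) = (o - 3)*(o - 2)*(o - 4)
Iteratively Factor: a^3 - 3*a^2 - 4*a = (a + 1)*(a^2 - 4*a) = a*(a + 1)*(a - 4)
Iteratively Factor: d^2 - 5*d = (d)*(d - 5)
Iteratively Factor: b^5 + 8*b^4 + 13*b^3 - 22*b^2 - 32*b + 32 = (b + 2)*(b^4 + 6*b^3 + b^2 - 24*b + 16) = (b - 1)*(b + 2)*(b^3 + 7*b^2 + 8*b - 16) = (b - 1)*(b + 2)*(b + 4)*(b^2 + 3*b - 4) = (b - 1)^2*(b + 2)*(b + 4)*(b + 4)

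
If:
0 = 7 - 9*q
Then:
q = 7/9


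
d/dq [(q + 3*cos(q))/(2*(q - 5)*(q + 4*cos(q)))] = (q^2*sin(q) - q^2 - 5*q*sin(q) - 6*q*cos(q) - 12*cos(q)^2 - 5*cos(q))/(2*(q - 5)^2*(q + 4*cos(q))^2)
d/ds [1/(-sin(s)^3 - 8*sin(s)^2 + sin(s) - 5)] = (3*sin(s)^2 + 16*sin(s) - 1)*cos(s)/(-sin(s)*cos(s)^2 - 8*cos(s)^2 + 13)^2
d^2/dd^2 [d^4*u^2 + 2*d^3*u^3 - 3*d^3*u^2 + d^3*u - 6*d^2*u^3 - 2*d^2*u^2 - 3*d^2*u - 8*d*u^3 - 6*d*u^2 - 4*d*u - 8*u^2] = 2*u*(6*d^2*u + 6*d*u^2 - 9*d*u + 3*d - 6*u^2 - 2*u - 3)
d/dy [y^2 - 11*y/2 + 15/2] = 2*y - 11/2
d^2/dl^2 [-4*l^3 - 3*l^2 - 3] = -24*l - 6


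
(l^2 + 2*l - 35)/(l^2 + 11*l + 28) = (l - 5)/(l + 4)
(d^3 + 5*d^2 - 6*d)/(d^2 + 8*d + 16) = d*(d^2 + 5*d - 6)/(d^2 + 8*d + 16)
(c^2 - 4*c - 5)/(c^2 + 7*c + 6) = (c - 5)/(c + 6)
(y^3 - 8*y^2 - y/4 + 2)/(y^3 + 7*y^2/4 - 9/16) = 4*(2*y^2 - 15*y - 8)/(8*y^2 + 18*y + 9)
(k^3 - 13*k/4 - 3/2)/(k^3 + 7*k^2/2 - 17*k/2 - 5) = (k + 3/2)/(k + 5)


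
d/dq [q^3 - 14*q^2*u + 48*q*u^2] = 3*q^2 - 28*q*u + 48*u^2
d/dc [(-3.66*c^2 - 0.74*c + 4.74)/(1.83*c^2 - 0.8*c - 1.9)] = (4.2822*c^2 - 3.4404*c + 5.198)/(3.3489*c^4 - 2.928*c^3 - 6.314*c^2 + 3.04*c + 3.61)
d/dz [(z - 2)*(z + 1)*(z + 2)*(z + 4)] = 4*z^3 + 15*z^2 - 20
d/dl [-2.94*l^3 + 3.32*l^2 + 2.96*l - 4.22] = -8.82*l^2 + 6.64*l + 2.96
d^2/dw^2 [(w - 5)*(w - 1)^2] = 6*w - 14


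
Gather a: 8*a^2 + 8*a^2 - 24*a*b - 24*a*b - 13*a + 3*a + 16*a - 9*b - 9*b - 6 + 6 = 16*a^2 + a*(6 - 48*b) - 18*b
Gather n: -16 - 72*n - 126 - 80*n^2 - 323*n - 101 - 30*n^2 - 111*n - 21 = -110*n^2 - 506*n - 264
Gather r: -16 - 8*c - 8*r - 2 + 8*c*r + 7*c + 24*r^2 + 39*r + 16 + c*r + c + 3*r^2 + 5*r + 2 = 27*r^2 + r*(9*c + 36)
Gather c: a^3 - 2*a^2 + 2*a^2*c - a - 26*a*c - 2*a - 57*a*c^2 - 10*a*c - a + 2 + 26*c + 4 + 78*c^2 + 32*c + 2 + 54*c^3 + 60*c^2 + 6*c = a^3 - 2*a^2 - 4*a + 54*c^3 + c^2*(138 - 57*a) + c*(2*a^2 - 36*a + 64) + 8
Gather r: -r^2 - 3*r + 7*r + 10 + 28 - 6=-r^2 + 4*r + 32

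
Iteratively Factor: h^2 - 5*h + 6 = (h - 2)*(h - 3)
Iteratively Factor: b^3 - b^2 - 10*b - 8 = (b + 2)*(b^2 - 3*b - 4) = (b - 4)*(b + 2)*(b + 1)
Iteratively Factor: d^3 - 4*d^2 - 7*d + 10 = (d - 5)*(d^2 + d - 2) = (d - 5)*(d + 2)*(d - 1)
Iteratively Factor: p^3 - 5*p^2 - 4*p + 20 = (p - 5)*(p^2 - 4) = (p - 5)*(p + 2)*(p - 2)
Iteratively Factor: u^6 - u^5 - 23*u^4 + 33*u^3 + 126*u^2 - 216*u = (u + 3)*(u^5 - 4*u^4 - 11*u^3 + 66*u^2 - 72*u) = (u - 3)*(u + 3)*(u^4 - u^3 - 14*u^2 + 24*u) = (u - 3)*(u - 2)*(u + 3)*(u^3 + u^2 - 12*u) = u*(u - 3)*(u - 2)*(u + 3)*(u^2 + u - 12) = u*(u - 3)*(u - 2)*(u + 3)*(u + 4)*(u - 3)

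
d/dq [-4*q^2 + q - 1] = 1 - 8*q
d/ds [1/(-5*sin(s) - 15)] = cos(s)/(5*(sin(s) + 3)^2)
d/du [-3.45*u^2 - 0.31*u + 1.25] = -6.9*u - 0.31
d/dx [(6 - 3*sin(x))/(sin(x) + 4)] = -18*cos(x)/(sin(x) + 4)^2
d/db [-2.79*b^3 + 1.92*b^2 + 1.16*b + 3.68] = -8.37*b^2 + 3.84*b + 1.16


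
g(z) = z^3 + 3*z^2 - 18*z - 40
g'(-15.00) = 567.00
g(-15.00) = -2470.00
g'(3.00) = 27.00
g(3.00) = -40.00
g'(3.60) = 42.48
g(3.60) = -19.26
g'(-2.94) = -9.71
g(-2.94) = 13.44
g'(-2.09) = -17.44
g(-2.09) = 1.59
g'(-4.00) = 6.00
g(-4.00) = 16.00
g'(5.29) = 97.69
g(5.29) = 96.77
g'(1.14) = -7.26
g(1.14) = -55.14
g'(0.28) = -16.08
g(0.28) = -44.78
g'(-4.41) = 13.88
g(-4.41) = 11.96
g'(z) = 3*z^2 + 6*z - 18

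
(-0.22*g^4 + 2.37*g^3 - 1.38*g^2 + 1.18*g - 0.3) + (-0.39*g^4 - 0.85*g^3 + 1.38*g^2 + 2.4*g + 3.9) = -0.61*g^4 + 1.52*g^3 + 3.58*g + 3.6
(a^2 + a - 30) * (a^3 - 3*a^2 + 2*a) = a^5 - 2*a^4 - 31*a^3 + 92*a^2 - 60*a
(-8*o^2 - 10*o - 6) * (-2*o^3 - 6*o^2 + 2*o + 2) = 16*o^5 + 68*o^4 + 56*o^3 - 32*o - 12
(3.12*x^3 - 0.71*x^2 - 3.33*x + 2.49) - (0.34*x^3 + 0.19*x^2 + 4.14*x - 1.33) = 2.78*x^3 - 0.9*x^2 - 7.47*x + 3.82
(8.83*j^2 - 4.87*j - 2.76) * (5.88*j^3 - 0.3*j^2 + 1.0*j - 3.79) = 51.9204*j^5 - 31.2846*j^4 - 5.9378*j^3 - 37.5077*j^2 + 15.6973*j + 10.4604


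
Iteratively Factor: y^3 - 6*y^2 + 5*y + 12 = (y + 1)*(y^2 - 7*y + 12) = (y - 4)*(y + 1)*(y - 3)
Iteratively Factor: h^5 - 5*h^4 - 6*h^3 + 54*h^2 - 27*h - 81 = (h + 3)*(h^4 - 8*h^3 + 18*h^2 - 27) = (h - 3)*(h + 3)*(h^3 - 5*h^2 + 3*h + 9) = (h - 3)*(h + 1)*(h + 3)*(h^2 - 6*h + 9) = (h - 3)^2*(h + 1)*(h + 3)*(h - 3)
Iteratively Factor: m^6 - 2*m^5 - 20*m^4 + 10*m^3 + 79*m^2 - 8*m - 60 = (m - 1)*(m^5 - m^4 - 21*m^3 - 11*m^2 + 68*m + 60) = (m - 1)*(m + 2)*(m^4 - 3*m^3 - 15*m^2 + 19*m + 30) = (m - 1)*(m + 1)*(m + 2)*(m^3 - 4*m^2 - 11*m + 30) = (m - 2)*(m - 1)*(m + 1)*(m + 2)*(m^2 - 2*m - 15) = (m - 2)*(m - 1)*(m + 1)*(m + 2)*(m + 3)*(m - 5)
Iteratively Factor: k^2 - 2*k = (k)*(k - 2)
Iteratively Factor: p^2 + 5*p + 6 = (p + 3)*(p + 2)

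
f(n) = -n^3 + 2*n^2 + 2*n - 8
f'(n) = -3*n^2 + 4*n + 2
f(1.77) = -3.74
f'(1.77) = -0.32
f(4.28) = -41.21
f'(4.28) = -35.84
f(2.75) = -8.17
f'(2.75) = -9.69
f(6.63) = -198.26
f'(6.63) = -103.35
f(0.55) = -6.46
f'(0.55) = 3.29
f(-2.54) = 16.21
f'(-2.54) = -27.51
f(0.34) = -7.13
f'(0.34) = 3.01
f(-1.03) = -6.85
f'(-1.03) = -5.30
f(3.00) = -11.00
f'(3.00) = -13.00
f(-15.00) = 3787.00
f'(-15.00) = -733.00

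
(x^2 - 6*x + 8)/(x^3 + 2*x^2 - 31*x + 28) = (x - 2)/(x^2 + 6*x - 7)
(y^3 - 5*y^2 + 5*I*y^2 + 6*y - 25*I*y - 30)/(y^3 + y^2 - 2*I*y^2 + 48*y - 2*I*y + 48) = (y^2 - y*(5 + I) + 5*I)/(y^2 + y*(1 - 8*I) - 8*I)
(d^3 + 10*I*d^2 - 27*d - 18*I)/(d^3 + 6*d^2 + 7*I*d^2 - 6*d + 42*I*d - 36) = (d + 3*I)/(d + 6)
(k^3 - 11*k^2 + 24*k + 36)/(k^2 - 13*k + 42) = (k^2 - 5*k - 6)/(k - 7)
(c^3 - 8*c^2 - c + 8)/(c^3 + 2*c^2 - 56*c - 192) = (c^2 - 1)/(c^2 + 10*c + 24)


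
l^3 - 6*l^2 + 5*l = l*(l - 5)*(l - 1)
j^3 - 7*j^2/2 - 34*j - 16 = (j - 8)*(j + 1/2)*(j + 4)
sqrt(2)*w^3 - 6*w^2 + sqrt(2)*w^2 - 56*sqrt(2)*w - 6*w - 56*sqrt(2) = (w - 7*sqrt(2))*(w + 4*sqrt(2))*(sqrt(2)*w + sqrt(2))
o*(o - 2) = o^2 - 2*o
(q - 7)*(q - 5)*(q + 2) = q^3 - 10*q^2 + 11*q + 70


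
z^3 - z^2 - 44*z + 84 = (z - 6)*(z - 2)*(z + 7)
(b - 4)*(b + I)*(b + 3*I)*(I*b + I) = I*b^4 - 4*b^3 - 3*I*b^3 + 12*b^2 - 7*I*b^2 + 16*b + 9*I*b + 12*I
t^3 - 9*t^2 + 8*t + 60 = (t - 6)*(t - 5)*(t + 2)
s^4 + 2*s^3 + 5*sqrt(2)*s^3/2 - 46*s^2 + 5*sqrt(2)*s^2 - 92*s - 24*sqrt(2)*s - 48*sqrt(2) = (s + 2)*(s - 4*sqrt(2))*(s + sqrt(2)/2)*(s + 6*sqrt(2))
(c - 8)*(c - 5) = c^2 - 13*c + 40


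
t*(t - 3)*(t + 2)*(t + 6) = t^4 + 5*t^3 - 12*t^2 - 36*t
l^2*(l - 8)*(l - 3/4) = l^4 - 35*l^3/4 + 6*l^2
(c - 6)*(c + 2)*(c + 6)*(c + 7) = c^4 + 9*c^3 - 22*c^2 - 324*c - 504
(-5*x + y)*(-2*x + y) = 10*x^2 - 7*x*y + y^2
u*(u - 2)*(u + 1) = u^3 - u^2 - 2*u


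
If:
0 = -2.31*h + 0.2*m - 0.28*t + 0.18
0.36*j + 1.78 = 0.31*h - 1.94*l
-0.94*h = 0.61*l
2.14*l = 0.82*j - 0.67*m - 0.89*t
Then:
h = 0.594519615518248*t + 1.12251171996373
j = 5.4489509569835*t + 5.34371283593354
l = -0.916144981290415*t - 1.72977215863264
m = 8.26670155923576*t + 12.0650103655811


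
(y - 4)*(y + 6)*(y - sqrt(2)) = y^3 - sqrt(2)*y^2 + 2*y^2 - 24*y - 2*sqrt(2)*y + 24*sqrt(2)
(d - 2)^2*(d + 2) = d^3 - 2*d^2 - 4*d + 8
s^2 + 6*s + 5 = (s + 1)*(s + 5)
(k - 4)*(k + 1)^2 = k^3 - 2*k^2 - 7*k - 4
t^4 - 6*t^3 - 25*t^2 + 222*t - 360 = (t - 5)*(t - 4)*(t - 3)*(t + 6)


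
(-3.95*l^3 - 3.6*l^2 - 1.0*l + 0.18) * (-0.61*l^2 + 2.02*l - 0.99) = 2.4095*l^5 - 5.783*l^4 - 2.7515*l^3 + 1.4342*l^2 + 1.3536*l - 0.1782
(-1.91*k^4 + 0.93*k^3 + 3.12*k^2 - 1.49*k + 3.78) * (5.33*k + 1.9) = -10.1803*k^5 + 1.3279*k^4 + 18.3966*k^3 - 2.0137*k^2 + 17.3164*k + 7.182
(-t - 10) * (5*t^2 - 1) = -5*t^3 - 50*t^2 + t + 10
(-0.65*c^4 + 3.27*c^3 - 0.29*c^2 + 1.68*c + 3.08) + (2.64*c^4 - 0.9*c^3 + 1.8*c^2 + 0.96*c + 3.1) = 1.99*c^4 + 2.37*c^3 + 1.51*c^2 + 2.64*c + 6.18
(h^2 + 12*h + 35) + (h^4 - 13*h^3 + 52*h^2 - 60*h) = h^4 - 13*h^3 + 53*h^2 - 48*h + 35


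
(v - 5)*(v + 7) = v^2 + 2*v - 35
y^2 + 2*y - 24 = (y - 4)*(y + 6)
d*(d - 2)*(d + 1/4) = d^3 - 7*d^2/4 - d/2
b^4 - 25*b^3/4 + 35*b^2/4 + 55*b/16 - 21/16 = (b - 7/2)*(b - 3)*(b - 1/4)*(b + 1/2)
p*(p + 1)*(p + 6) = p^3 + 7*p^2 + 6*p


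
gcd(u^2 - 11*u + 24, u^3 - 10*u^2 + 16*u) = u - 8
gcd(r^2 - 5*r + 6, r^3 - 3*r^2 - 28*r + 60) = r - 2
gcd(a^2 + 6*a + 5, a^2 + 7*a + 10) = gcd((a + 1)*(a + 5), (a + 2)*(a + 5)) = a + 5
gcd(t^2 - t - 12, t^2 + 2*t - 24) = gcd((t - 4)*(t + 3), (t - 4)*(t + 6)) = t - 4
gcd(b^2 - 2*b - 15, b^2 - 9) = b + 3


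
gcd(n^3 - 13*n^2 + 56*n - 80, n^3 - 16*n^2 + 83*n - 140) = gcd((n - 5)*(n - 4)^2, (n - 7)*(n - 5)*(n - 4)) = n^2 - 9*n + 20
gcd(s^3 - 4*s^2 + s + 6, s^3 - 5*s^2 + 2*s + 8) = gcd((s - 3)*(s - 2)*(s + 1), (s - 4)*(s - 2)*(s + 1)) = s^2 - s - 2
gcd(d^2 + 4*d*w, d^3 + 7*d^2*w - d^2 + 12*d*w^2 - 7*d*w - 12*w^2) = d + 4*w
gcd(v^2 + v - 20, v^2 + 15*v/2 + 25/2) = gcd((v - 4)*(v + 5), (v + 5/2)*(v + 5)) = v + 5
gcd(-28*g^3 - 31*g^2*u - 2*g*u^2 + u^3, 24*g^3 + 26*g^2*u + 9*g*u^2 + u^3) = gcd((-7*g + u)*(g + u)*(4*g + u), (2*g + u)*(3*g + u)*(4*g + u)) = 4*g + u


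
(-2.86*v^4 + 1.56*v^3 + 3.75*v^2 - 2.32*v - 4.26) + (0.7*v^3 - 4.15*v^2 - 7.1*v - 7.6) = -2.86*v^4 + 2.26*v^3 - 0.4*v^2 - 9.42*v - 11.86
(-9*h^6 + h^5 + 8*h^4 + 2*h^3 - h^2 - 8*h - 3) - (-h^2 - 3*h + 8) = -9*h^6 + h^5 + 8*h^4 + 2*h^3 - 5*h - 11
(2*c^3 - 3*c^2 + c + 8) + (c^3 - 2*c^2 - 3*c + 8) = 3*c^3 - 5*c^2 - 2*c + 16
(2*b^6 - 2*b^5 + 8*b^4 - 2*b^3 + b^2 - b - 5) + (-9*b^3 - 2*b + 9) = 2*b^6 - 2*b^5 + 8*b^4 - 11*b^3 + b^2 - 3*b + 4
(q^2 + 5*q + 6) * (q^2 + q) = q^4 + 6*q^3 + 11*q^2 + 6*q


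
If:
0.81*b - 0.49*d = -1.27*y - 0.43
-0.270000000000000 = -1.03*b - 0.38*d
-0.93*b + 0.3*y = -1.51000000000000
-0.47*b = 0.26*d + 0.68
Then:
No Solution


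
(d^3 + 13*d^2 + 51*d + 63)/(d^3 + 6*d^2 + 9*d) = (d + 7)/d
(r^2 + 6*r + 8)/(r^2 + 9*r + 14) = (r + 4)/(r + 7)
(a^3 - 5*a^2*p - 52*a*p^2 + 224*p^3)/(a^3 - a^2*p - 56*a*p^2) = (a - 4*p)/a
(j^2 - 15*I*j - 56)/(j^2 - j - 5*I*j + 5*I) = (j^2 - 15*I*j - 56)/(j^2 - j - 5*I*j + 5*I)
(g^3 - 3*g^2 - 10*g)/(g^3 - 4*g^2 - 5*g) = (g + 2)/(g + 1)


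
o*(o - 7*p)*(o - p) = o^3 - 8*o^2*p + 7*o*p^2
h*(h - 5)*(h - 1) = h^3 - 6*h^2 + 5*h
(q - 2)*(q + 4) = q^2 + 2*q - 8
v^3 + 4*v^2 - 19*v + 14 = (v - 2)*(v - 1)*(v + 7)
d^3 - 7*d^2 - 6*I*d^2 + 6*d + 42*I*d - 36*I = (d - 6)*(d - 1)*(d - 6*I)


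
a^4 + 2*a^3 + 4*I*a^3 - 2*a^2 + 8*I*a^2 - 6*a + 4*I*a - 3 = (a + 1)^2*(a + I)*(a + 3*I)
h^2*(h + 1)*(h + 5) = h^4 + 6*h^3 + 5*h^2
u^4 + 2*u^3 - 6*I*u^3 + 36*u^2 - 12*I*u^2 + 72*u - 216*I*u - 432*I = (u + 2)*(u - 6*I)^2*(u + 6*I)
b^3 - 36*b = b*(b - 6)*(b + 6)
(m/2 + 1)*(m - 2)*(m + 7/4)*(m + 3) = m^4/2 + 19*m^3/8 + 5*m^2/8 - 19*m/2 - 21/2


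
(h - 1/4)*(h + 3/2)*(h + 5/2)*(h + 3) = h^4 + 27*h^3/4 + 14*h^2 + 117*h/16 - 45/16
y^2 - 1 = (y - 1)*(y + 1)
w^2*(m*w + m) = m*w^3 + m*w^2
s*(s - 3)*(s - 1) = s^3 - 4*s^2 + 3*s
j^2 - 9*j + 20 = (j - 5)*(j - 4)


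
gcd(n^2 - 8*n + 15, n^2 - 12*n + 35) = n - 5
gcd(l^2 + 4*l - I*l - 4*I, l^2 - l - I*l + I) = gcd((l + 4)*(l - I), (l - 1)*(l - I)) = l - I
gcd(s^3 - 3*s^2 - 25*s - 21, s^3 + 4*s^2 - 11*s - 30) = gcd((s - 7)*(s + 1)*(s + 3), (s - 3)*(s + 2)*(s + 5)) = 1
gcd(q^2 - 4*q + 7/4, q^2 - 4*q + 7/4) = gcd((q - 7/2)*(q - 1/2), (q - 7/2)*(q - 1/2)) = q^2 - 4*q + 7/4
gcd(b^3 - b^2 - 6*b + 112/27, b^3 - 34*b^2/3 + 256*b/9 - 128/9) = b^2 - 10*b/3 + 16/9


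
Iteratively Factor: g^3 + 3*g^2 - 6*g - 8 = (g + 1)*(g^2 + 2*g - 8) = (g + 1)*(g + 4)*(g - 2)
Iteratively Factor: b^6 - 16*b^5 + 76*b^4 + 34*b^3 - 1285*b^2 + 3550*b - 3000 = (b - 5)*(b^5 - 11*b^4 + 21*b^3 + 139*b^2 - 590*b + 600) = (b - 5)^2*(b^4 - 6*b^3 - 9*b^2 + 94*b - 120) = (b - 5)^2*(b + 4)*(b^3 - 10*b^2 + 31*b - 30) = (b - 5)^3*(b + 4)*(b^2 - 5*b + 6) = (b - 5)^3*(b - 3)*(b + 4)*(b - 2)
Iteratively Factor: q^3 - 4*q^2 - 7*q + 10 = (q - 1)*(q^2 - 3*q - 10) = (q - 5)*(q - 1)*(q + 2)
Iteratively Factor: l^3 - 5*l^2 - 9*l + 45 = (l - 3)*(l^2 - 2*l - 15) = (l - 5)*(l - 3)*(l + 3)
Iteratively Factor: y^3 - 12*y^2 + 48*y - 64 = (y - 4)*(y^2 - 8*y + 16) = (y - 4)^2*(y - 4)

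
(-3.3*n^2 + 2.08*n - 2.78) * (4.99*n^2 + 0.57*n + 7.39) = -16.467*n^4 + 8.4982*n^3 - 37.0736*n^2 + 13.7866*n - 20.5442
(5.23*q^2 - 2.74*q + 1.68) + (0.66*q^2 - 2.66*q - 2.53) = 5.89*q^2 - 5.4*q - 0.85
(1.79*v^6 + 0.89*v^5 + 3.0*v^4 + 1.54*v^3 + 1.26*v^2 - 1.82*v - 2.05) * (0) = 0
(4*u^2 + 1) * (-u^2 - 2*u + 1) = -4*u^4 - 8*u^3 + 3*u^2 - 2*u + 1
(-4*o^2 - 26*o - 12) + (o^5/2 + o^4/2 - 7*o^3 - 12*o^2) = o^5/2 + o^4/2 - 7*o^3 - 16*o^2 - 26*o - 12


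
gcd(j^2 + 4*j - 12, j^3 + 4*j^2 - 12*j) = j^2 + 4*j - 12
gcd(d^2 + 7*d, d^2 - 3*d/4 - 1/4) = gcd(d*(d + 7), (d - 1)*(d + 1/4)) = 1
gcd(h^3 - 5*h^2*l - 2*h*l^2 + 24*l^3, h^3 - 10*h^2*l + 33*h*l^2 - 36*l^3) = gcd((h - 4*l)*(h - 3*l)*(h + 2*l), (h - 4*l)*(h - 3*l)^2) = h^2 - 7*h*l + 12*l^2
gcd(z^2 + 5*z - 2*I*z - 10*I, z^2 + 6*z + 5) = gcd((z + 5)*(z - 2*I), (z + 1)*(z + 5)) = z + 5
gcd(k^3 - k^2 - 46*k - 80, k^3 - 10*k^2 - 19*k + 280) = k^2 - 3*k - 40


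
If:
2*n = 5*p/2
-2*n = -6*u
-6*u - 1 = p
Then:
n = -5/14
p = -2/7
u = -5/42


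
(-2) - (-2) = 0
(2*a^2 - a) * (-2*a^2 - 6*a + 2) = -4*a^4 - 10*a^3 + 10*a^2 - 2*a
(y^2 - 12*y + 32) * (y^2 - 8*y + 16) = y^4 - 20*y^3 + 144*y^2 - 448*y + 512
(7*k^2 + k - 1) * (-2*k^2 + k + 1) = -14*k^4 + 5*k^3 + 10*k^2 - 1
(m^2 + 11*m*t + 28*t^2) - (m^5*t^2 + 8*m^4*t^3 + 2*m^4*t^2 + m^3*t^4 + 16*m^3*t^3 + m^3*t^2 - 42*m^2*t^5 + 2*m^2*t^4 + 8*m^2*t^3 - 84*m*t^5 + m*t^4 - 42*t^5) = -m^5*t^2 - 8*m^4*t^3 - 2*m^4*t^2 - m^3*t^4 - 16*m^3*t^3 - m^3*t^2 + 42*m^2*t^5 - 2*m^2*t^4 - 8*m^2*t^3 + m^2 + 84*m*t^5 - m*t^4 + 11*m*t + 42*t^5 + 28*t^2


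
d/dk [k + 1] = 1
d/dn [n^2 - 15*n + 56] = 2*n - 15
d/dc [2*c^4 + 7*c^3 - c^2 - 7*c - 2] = 8*c^3 + 21*c^2 - 2*c - 7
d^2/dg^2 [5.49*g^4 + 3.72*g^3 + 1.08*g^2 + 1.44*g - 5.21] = 65.88*g^2 + 22.32*g + 2.16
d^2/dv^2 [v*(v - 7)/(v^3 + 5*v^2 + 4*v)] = 2*(v^3 - 21*v^2 - 117*v - 167)/(v^6 + 15*v^5 + 87*v^4 + 245*v^3 + 348*v^2 + 240*v + 64)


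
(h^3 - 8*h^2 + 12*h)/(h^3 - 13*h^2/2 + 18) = 2*h/(2*h + 3)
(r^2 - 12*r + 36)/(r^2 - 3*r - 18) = (r - 6)/(r + 3)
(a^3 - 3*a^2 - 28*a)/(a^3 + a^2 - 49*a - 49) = a*(a + 4)/(a^2 + 8*a + 7)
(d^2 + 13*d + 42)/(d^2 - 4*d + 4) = (d^2 + 13*d + 42)/(d^2 - 4*d + 4)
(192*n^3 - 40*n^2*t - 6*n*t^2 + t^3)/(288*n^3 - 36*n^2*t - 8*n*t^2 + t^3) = (-4*n + t)/(-6*n + t)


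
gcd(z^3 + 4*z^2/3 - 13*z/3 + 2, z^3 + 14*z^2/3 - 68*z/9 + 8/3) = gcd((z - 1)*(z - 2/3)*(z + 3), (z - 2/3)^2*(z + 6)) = z - 2/3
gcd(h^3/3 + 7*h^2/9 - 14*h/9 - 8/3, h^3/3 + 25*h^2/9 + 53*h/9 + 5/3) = h + 3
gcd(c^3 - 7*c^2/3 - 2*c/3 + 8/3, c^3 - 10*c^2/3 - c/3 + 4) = c^2 - c/3 - 4/3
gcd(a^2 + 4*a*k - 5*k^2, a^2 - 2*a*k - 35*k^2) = a + 5*k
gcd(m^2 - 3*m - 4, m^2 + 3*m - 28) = m - 4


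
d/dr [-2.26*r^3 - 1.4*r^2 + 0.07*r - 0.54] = -6.78*r^2 - 2.8*r + 0.07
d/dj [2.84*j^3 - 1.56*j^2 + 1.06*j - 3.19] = 8.52*j^2 - 3.12*j + 1.06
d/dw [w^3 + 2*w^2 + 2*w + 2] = 3*w^2 + 4*w + 2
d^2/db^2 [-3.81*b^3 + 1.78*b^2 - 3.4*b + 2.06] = 3.56 - 22.86*b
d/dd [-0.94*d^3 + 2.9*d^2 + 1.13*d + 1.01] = -2.82*d^2 + 5.8*d + 1.13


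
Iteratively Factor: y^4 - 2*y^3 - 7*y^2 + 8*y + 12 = (y - 2)*(y^3 - 7*y - 6) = (y - 2)*(y + 1)*(y^2 - y - 6) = (y - 2)*(y + 1)*(y + 2)*(y - 3)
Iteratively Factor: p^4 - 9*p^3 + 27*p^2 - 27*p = (p - 3)*(p^3 - 6*p^2 + 9*p) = p*(p - 3)*(p^2 - 6*p + 9) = p*(p - 3)^2*(p - 3)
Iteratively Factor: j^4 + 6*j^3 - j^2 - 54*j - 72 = (j + 3)*(j^3 + 3*j^2 - 10*j - 24) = (j + 3)*(j + 4)*(j^2 - j - 6) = (j + 2)*(j + 3)*(j + 4)*(j - 3)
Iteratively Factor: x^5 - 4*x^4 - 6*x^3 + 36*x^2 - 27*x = (x - 1)*(x^4 - 3*x^3 - 9*x^2 + 27*x) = (x - 3)*(x - 1)*(x^3 - 9*x) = (x - 3)*(x - 1)*(x + 3)*(x^2 - 3*x) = x*(x - 3)*(x - 1)*(x + 3)*(x - 3)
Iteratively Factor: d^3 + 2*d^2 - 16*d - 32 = (d + 2)*(d^2 - 16) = (d + 2)*(d + 4)*(d - 4)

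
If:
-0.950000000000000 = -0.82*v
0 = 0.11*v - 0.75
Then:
No Solution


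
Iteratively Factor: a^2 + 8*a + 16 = (a + 4)*(a + 4)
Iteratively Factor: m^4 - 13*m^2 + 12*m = (m + 4)*(m^3 - 4*m^2 + 3*m) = (m - 3)*(m + 4)*(m^2 - m) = (m - 3)*(m - 1)*(m + 4)*(m)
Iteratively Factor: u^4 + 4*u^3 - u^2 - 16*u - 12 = (u + 3)*(u^3 + u^2 - 4*u - 4) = (u + 1)*(u + 3)*(u^2 - 4) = (u - 2)*(u + 1)*(u + 3)*(u + 2)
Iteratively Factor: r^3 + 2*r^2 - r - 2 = (r + 1)*(r^2 + r - 2) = (r + 1)*(r + 2)*(r - 1)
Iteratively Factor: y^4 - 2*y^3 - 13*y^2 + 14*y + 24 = (y - 4)*(y^3 + 2*y^2 - 5*y - 6) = (y - 4)*(y + 1)*(y^2 + y - 6) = (y - 4)*(y + 1)*(y + 3)*(y - 2)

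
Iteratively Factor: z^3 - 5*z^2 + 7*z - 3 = (z - 1)*(z^2 - 4*z + 3) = (z - 3)*(z - 1)*(z - 1)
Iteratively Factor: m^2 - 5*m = (m)*(m - 5)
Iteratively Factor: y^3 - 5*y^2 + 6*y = (y)*(y^2 - 5*y + 6) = y*(y - 2)*(y - 3)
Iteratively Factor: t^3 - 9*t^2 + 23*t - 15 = (t - 5)*(t^2 - 4*t + 3) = (t - 5)*(t - 3)*(t - 1)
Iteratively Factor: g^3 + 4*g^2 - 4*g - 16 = (g - 2)*(g^2 + 6*g + 8) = (g - 2)*(g + 2)*(g + 4)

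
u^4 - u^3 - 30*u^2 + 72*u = u*(u - 4)*(u - 3)*(u + 6)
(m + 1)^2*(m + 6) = m^3 + 8*m^2 + 13*m + 6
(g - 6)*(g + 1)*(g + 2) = g^3 - 3*g^2 - 16*g - 12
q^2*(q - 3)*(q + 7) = q^4 + 4*q^3 - 21*q^2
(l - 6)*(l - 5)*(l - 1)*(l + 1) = l^4 - 11*l^3 + 29*l^2 + 11*l - 30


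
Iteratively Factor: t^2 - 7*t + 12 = (t - 3)*(t - 4)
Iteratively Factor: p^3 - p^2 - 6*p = (p - 3)*(p^2 + 2*p) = p*(p - 3)*(p + 2)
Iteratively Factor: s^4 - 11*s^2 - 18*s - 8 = (s + 2)*(s^3 - 2*s^2 - 7*s - 4) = (s + 1)*(s + 2)*(s^2 - 3*s - 4) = (s + 1)^2*(s + 2)*(s - 4)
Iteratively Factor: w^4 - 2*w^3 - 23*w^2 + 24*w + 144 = (w + 3)*(w^3 - 5*w^2 - 8*w + 48) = (w - 4)*(w + 3)*(w^2 - w - 12) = (w - 4)^2*(w + 3)*(w + 3)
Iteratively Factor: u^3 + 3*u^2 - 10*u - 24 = (u + 4)*(u^2 - u - 6) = (u - 3)*(u + 4)*(u + 2)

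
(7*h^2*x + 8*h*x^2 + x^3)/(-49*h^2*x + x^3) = (h + x)/(-7*h + x)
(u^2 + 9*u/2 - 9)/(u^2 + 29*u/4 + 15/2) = 2*(2*u - 3)/(4*u + 5)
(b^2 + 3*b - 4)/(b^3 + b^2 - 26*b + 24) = (b + 4)/(b^2 + 2*b - 24)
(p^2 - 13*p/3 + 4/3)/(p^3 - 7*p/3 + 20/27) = 9*(p - 4)/(9*p^2 + 3*p - 20)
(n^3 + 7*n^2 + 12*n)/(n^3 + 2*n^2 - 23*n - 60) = n/(n - 5)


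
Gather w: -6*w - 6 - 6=-6*w - 12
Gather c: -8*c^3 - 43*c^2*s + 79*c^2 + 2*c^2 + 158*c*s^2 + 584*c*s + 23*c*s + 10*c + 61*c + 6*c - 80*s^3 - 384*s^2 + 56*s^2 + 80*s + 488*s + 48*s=-8*c^3 + c^2*(81 - 43*s) + c*(158*s^2 + 607*s + 77) - 80*s^3 - 328*s^2 + 616*s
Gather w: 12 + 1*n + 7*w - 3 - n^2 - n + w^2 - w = -n^2 + w^2 + 6*w + 9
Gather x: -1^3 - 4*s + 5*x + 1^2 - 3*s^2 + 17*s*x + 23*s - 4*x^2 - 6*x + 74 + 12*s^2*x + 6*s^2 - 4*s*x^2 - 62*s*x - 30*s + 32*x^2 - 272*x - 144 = 3*s^2 - 11*s + x^2*(28 - 4*s) + x*(12*s^2 - 45*s - 273) - 70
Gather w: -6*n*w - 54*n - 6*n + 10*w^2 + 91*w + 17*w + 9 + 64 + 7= -60*n + 10*w^2 + w*(108 - 6*n) + 80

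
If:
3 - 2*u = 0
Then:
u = 3/2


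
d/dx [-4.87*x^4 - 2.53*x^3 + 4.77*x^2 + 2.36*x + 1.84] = -19.48*x^3 - 7.59*x^2 + 9.54*x + 2.36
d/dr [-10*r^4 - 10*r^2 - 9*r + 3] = -40*r^3 - 20*r - 9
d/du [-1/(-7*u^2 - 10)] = -14*u/(7*u^2 + 10)^2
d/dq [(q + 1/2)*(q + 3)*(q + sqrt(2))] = 3*q^2 + 2*sqrt(2)*q + 7*q + 3/2 + 7*sqrt(2)/2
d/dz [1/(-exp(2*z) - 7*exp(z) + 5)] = (2*exp(z) + 7)*exp(z)/(exp(2*z) + 7*exp(z) - 5)^2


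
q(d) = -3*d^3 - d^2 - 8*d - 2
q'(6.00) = -344.00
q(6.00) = -734.00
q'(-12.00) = -1280.00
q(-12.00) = 5134.00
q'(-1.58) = -27.31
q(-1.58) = 19.98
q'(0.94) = -17.83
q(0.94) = -12.90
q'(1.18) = -22.89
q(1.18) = -17.76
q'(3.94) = -155.59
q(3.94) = -232.53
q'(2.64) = -76.01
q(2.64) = -85.29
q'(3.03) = -96.69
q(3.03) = -118.88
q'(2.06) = -50.31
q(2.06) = -48.95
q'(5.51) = -292.26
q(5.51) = -578.29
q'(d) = -9*d^2 - 2*d - 8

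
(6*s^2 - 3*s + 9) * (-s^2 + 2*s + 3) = -6*s^4 + 15*s^3 + 3*s^2 + 9*s + 27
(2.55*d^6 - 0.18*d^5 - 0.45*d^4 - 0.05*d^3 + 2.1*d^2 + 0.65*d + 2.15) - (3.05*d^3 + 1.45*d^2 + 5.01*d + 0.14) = 2.55*d^6 - 0.18*d^5 - 0.45*d^4 - 3.1*d^3 + 0.65*d^2 - 4.36*d + 2.01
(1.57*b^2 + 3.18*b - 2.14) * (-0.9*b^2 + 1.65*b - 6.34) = -1.413*b^4 - 0.2715*b^3 - 2.7808*b^2 - 23.6922*b + 13.5676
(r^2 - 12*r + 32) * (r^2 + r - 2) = r^4 - 11*r^3 + 18*r^2 + 56*r - 64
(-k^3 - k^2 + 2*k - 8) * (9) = -9*k^3 - 9*k^2 + 18*k - 72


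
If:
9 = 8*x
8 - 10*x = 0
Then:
No Solution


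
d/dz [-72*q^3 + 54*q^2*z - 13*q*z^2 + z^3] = 54*q^2 - 26*q*z + 3*z^2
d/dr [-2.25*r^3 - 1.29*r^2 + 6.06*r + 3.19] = -6.75*r^2 - 2.58*r + 6.06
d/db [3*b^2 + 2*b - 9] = 6*b + 2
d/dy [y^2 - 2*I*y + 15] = 2*y - 2*I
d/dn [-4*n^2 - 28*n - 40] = -8*n - 28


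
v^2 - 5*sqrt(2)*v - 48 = (v - 8*sqrt(2))*(v + 3*sqrt(2))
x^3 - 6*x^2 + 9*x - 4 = (x - 4)*(x - 1)^2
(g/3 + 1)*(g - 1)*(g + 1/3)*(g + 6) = g^4/3 + 25*g^3/9 + 35*g^2/9 - 5*g - 2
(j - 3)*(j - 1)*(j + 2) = j^3 - 2*j^2 - 5*j + 6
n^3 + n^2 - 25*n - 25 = (n - 5)*(n + 1)*(n + 5)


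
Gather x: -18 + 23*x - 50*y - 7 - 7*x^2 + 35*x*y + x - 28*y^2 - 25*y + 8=-7*x^2 + x*(35*y + 24) - 28*y^2 - 75*y - 17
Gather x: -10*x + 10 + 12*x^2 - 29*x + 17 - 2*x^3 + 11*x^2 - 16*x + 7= -2*x^3 + 23*x^2 - 55*x + 34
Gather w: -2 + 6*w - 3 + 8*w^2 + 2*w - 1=8*w^2 + 8*w - 6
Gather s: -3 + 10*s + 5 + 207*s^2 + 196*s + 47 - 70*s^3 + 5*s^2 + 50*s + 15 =-70*s^3 + 212*s^2 + 256*s + 64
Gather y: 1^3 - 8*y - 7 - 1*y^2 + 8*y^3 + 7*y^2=8*y^3 + 6*y^2 - 8*y - 6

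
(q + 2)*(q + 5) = q^2 + 7*q + 10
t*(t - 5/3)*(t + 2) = t^3 + t^2/3 - 10*t/3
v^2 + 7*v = v*(v + 7)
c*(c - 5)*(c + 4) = c^3 - c^2 - 20*c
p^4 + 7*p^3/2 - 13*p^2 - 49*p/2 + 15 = (p - 3)*(p - 1/2)*(p + 2)*(p + 5)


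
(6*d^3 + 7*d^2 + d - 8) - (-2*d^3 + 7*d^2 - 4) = 8*d^3 + d - 4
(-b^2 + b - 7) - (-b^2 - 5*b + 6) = 6*b - 13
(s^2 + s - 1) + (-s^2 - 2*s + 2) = 1 - s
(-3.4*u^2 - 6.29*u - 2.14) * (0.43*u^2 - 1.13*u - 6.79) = -1.462*u^4 + 1.1373*u^3 + 29.2735*u^2 + 45.1273*u + 14.5306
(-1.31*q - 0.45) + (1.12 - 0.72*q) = 0.67 - 2.03*q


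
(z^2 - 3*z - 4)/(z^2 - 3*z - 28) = (-z^2 + 3*z + 4)/(-z^2 + 3*z + 28)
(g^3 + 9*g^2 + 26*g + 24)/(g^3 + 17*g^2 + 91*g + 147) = (g^2 + 6*g + 8)/(g^2 + 14*g + 49)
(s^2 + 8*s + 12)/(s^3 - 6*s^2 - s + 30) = (s + 6)/(s^2 - 8*s + 15)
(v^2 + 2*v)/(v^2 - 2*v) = (v + 2)/(v - 2)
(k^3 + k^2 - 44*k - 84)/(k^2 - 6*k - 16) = (k^2 - k - 42)/(k - 8)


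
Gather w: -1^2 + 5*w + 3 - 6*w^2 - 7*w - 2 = -6*w^2 - 2*w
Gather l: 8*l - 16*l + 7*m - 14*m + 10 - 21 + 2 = -8*l - 7*m - 9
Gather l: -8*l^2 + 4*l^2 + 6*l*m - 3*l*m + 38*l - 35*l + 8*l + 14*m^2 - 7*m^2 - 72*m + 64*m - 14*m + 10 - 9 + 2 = -4*l^2 + l*(3*m + 11) + 7*m^2 - 22*m + 3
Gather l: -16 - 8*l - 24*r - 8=-8*l - 24*r - 24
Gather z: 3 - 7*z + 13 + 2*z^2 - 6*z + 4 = 2*z^2 - 13*z + 20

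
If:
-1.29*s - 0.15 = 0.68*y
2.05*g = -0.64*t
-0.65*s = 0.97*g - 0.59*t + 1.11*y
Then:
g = 0.026428505175794 - 0.268323869471985*y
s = -0.527131782945736*y - 0.116279069767442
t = 0.859474894402451*y - 0.0846538056412153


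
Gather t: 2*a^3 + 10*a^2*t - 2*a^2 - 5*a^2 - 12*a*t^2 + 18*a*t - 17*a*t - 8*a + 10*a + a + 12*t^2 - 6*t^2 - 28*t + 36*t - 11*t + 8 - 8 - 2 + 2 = 2*a^3 - 7*a^2 + 3*a + t^2*(6 - 12*a) + t*(10*a^2 + a - 3)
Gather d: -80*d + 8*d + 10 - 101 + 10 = -72*d - 81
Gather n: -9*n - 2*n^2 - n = -2*n^2 - 10*n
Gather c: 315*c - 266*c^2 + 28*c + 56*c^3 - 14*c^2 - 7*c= 56*c^3 - 280*c^2 + 336*c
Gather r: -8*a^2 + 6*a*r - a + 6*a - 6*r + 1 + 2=-8*a^2 + 5*a + r*(6*a - 6) + 3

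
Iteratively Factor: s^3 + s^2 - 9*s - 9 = (s + 3)*(s^2 - 2*s - 3) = (s + 1)*(s + 3)*(s - 3)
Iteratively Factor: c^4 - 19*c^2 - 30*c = (c + 3)*(c^3 - 3*c^2 - 10*c) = (c - 5)*(c + 3)*(c^2 + 2*c) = (c - 5)*(c + 2)*(c + 3)*(c)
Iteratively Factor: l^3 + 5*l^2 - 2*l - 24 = (l + 3)*(l^2 + 2*l - 8) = (l - 2)*(l + 3)*(l + 4)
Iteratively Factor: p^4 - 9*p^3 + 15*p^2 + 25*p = (p + 1)*(p^3 - 10*p^2 + 25*p) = (p - 5)*(p + 1)*(p^2 - 5*p) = (p - 5)^2*(p + 1)*(p)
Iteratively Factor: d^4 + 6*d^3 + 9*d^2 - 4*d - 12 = (d + 2)*(d^3 + 4*d^2 + d - 6) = (d + 2)^2*(d^2 + 2*d - 3) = (d - 1)*(d + 2)^2*(d + 3)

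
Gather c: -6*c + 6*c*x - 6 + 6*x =c*(6*x - 6) + 6*x - 6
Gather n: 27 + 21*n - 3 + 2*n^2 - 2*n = 2*n^2 + 19*n + 24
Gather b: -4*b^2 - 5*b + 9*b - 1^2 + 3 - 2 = -4*b^2 + 4*b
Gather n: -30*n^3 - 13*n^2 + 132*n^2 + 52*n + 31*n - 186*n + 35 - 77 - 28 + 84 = -30*n^3 + 119*n^2 - 103*n + 14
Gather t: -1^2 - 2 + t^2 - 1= t^2 - 4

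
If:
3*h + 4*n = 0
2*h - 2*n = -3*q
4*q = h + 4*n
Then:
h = 0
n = 0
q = 0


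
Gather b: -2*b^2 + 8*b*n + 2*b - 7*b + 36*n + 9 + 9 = -2*b^2 + b*(8*n - 5) + 36*n + 18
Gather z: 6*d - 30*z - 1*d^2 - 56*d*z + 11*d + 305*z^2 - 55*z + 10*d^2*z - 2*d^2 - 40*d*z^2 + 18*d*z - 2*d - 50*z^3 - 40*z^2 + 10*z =-3*d^2 + 15*d - 50*z^3 + z^2*(265 - 40*d) + z*(10*d^2 - 38*d - 75)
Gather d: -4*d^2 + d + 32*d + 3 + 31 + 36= -4*d^2 + 33*d + 70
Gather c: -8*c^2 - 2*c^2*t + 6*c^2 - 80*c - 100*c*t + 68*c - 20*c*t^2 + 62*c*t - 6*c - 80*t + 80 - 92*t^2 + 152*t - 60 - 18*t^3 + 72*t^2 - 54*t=c^2*(-2*t - 2) + c*(-20*t^2 - 38*t - 18) - 18*t^3 - 20*t^2 + 18*t + 20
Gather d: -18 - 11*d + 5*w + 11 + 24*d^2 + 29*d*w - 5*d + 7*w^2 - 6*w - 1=24*d^2 + d*(29*w - 16) + 7*w^2 - w - 8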